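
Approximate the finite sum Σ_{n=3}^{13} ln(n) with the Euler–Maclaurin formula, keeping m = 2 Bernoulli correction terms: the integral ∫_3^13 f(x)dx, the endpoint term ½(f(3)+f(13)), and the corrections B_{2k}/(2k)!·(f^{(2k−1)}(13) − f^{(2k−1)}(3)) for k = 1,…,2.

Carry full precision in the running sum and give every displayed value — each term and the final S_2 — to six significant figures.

Integral: ∫_3^13 ln(x) dx = 20.0485.
Endpoint term: (f(3) + f(13))/2 = (1.09861 + 2.56495)/2 = 1.83178.
So far: 21.8803.
Order-1 term: 1/12 · (0.0769231 − 0.333333) = -0.0213675.
After k=1: 21.8589.
Order-2 term: −1/720 · (0.000910332 − 0.0740741) = 0.000101616.

S_2 ≈ 21.8590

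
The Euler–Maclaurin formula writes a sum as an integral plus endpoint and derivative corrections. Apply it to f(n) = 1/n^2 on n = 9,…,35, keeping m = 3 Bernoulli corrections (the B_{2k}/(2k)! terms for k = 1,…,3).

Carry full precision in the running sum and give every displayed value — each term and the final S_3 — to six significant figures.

S_3 ≈ 0.0893449

Integral: ∫_9^35 1/x^2 dx = 0.0825397.
Endpoint term: (f(9) + f(35))/2 = (0.0123457 + 0.000816327)/2 = 0.00658100.
Integral + boundary = 0.0891207.
Order-1 term: 1/12 · (-4.66472e-05 − (-0.00274348)) = 0.000224736.
Partial sum through k=1: 0.0893454.
Order-2 term: −1/720 · (-4.56952e-07 − (-0.000406442)) = -5.63868e-07.
Partial sum through k=2: 0.0893449.
Order-3 term: 1/30240 · (-1.11907e-08 − (-0.000150534)) = 4.97761e-09.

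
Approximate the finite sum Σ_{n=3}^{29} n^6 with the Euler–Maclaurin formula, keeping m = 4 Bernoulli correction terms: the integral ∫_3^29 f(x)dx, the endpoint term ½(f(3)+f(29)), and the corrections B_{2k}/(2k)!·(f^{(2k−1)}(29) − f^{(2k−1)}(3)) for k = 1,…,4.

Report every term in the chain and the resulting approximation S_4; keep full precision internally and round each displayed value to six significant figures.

S_4 ≈ 2.77193e+09

∫_3^29 x^6 dx evaluates to 2.46427e+09.
Endpoint term: (f(3) + f(29))/2 = (729.000 + 5.94823e+08)/2 = 2.97412e+08.
So far: 2.76168e+09.
Order-1 term: 1/12 · (1.23067e+08 − 1458.00) = 1.02555e+07.
After k=1: 2.77194e+09.
Order-2 term: −1/720 · (2.92668e+06 − 3240.00) = -4060.33.
After k=2: 2.77193e+09.
Order-3 term: 1/30240 · (20880.0 − 2160.00) = 0.619048.
After k=3: 2.77193e+09.
Order-4 term: −1/1209600 · (0.00000 − 0.00000) = 0.00000.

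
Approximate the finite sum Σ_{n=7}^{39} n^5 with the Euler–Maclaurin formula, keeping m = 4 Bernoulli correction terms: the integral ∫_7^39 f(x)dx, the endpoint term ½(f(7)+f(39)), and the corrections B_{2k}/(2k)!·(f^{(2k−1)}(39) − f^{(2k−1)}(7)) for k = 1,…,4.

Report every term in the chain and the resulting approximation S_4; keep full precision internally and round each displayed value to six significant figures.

Integral: ∫_7^39 x^5 dx = 5.86438e+08.
Boundary: ½(f(7) + f(39)) = ½(16807.0 + 9.02242e+07) = 4.51205e+07.
So far: 6.31558e+08.
k=1: B_{2}/(2)! × [f^{(1)}(39) − f^{(1)}(7)] = 1/12 × (1.15672e+07 − 12005.0) = 962933.
Running total after k=1: 6.32521e+08.
k=2: B_{4}/(4)! × [f^{(3)}(39) − f^{(3)}(7)] = −1/720 × (91260.0 − 2940.00) = -122.667.
Running total after k=2: 6.32521e+08.
k=3: B_{6}/(6)! × [f^{(5)}(39) − f^{(5)}(7)] = 1/30240 × (120.000 − 120.000) = 0.00000.
Running total after k=3: 6.32521e+08.
k=4: B_{8}/(8)! × [f^{(7)}(39) − f^{(7)}(7)] = −1/1209600 × (0.00000 − 0.00000) = 0.00000.

S_4 ≈ 6.32521e+08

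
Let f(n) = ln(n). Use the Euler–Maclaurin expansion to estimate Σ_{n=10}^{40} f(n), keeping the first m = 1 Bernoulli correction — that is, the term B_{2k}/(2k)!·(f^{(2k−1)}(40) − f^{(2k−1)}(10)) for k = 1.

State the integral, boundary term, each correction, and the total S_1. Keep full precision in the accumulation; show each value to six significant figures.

S_1 ≈ 97.5188

Integral: ∫_10^40 ln(x) dx = 94.5293.
Endpoint term: (f(10) + f(40))/2 = (2.30259 + 3.68888)/2 = 2.99573.
Running total after boundary: 97.5251.
Order-1 term: 1/12 · (0.0250000 − 0.100000) = -0.00625000.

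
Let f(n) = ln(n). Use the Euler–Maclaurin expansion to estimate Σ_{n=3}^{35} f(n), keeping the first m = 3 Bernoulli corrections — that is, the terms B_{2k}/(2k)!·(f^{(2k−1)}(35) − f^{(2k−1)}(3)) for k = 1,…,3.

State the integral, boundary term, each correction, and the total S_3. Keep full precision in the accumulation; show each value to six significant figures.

S_3 ≈ 91.4430

Integral: ∫_3^35 ln(x) dx = 89.1413.
½[f(3) + f(35)] = ½[1.09861 + 3.55535] = 2.32698.
Running total after boundary: 91.4683.
k=1: B_{2}/(2)! × [f^{(1)}(35) − f^{(1)}(3)] = 1/12 × (0.0285714 − 0.333333) = -0.0253968.
After k=1: 91.4429.
k=2: B_{4}/(4)! × [f^{(3)}(35) − f^{(3)}(3)] = −1/720 × (4.66472e-05 − 0.0740741) = 0.000102816.
After k=2: 91.4430.
k=3: B_{6}/(6)! × [f^{(5)}(35) − f^{(5)}(3)] = 1/30240 × (4.56952e-07 − 0.0987654) = -3.26604e-06.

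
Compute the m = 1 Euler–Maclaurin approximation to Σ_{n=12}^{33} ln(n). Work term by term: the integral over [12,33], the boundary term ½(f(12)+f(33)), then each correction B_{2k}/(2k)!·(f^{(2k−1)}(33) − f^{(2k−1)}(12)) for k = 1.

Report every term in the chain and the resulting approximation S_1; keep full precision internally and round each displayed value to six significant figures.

S_1 ≈ 67.5522

The integral term ∫_12^33 ln(x) dx = 64.5659.
½[f(12) + f(33)] = ½[2.48491 + 3.49651] = 2.99071.
Running total after boundary: 67.5566.
k=1: B_{2}/(2)! × [f^{(1)}(33) − f^{(1)}(12)] = 1/12 × (0.0303030 − 0.0833333) = -0.00441919.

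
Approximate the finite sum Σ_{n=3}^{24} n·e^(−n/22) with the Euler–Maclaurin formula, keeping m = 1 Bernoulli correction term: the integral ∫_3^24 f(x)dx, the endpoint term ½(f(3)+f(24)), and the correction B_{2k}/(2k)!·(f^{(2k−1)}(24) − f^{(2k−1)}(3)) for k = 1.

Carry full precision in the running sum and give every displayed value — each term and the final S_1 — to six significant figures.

S_1 ≈ 145.221

The integral term ∫_3^24 x·e^(−x/22) dx = 139.947.
Boundary: ½(f(3) + f(24)) = ½(2.61758 + 8.06186) = 5.33972.
Running total after boundary: 145.287.
Correction k=1: B_{2}/2! · (f^{(1)}(24) − f^{(1)}(3)) = 1/12 · (-0.0305374 − 0.753545) = -0.0653402.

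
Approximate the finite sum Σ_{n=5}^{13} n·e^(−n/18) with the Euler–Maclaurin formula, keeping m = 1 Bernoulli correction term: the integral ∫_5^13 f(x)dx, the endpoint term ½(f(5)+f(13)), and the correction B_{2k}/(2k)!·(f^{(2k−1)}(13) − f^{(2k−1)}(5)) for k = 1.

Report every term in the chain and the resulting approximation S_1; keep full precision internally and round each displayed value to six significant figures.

Integral: ∫_5^13 x·e^(−x/18) dx = 42.5857.
Boundary: ½(f(5) + f(13)) = ½(3.78733 + 6.31373) = 5.05053.
Running total after boundary: 47.6362.
Correction k=1: B_{2}/2! · (f^{(1)}(13) − f^{(1)}(5)) = 1/12 · (0.134909 − 0.547058) = -0.0343458.

S_1 ≈ 47.6019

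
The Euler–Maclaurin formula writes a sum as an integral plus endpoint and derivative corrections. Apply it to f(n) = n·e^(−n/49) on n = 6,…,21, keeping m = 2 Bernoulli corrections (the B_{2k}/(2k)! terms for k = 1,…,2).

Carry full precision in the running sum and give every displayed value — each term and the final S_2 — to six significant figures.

The integral term ∫_6^21 x·e^(−x/49) dx = 149.968.
Boundary: ½(f(6) + f(21)) = ½(5.30851 + 13.6802) = 9.49436.
So far: 159.462.
Order-1 term: 1/12 · (0.372251 − 0.776414) = -0.0336803.
Partial sum through k=1: 159.429.
Order-2 term: −1/720 · (0.000697680 − 0.00106036) = 5.03718e-07.

S_2 ≈ 159.429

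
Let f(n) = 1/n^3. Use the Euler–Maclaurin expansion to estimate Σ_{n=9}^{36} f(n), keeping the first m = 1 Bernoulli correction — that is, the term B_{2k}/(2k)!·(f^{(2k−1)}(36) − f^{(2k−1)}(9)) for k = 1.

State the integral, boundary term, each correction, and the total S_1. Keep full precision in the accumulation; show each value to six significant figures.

S_1 ≈ 0.00652158

∫_9^36 1/x^3 dx evaluates to 0.00578704.
Boundary: ½(f(9) + f(36)) = ½(0.00137174 + 2.14335e-05) = 0.000696588.
So far: 0.00648362.
Order-1 term: 1/12 · (-1.78612e-06 − (-0.000457247)) = 3.79551e-05.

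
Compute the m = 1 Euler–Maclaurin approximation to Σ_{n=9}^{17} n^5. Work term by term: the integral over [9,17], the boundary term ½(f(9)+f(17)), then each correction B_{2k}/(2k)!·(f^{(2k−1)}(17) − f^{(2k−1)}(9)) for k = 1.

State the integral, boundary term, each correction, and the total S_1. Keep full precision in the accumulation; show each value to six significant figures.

S_1 ≈ 4.70587e+06

∫_9^17 x^5 dx evaluates to 3.93435e+06.
Endpoint term: (f(9) + f(17))/2 = (59049.0 + 1.41986e+06)/2 = 739453.
Running total after boundary: 4.67381e+06.
Correction k=1: B_{2}/2! · (f^{(1)}(17) − f^{(1)}(9)) = 1/12 · (417605 − 32805.0) = 32066.7.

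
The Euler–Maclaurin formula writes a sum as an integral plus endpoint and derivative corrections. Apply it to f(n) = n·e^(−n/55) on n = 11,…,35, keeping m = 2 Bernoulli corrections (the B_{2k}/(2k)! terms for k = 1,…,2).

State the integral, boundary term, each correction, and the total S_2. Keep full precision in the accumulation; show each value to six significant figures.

S_2 ≈ 366.112

∫_11^35 x·e^(−x/55) dx evaluates to 352.387.
Boundary: ½(f(11) + f(35)) = ½(9.00604 + 18.5225) = 13.7643.
Running total after boundary: 366.151.
k=1: B_{2}/(2)! × [f^{(1)}(35) − f^{(1)}(11)] = 1/12 × (0.192441 − 0.654985) = -0.0385453.
After k=1: 366.112.
k=2: B_{4}/(4)! × [f^{(3)}(35) − f^{(3)}(11)] = −1/720 × (0.000413510 − 0.000757833) = 4.78227e-07.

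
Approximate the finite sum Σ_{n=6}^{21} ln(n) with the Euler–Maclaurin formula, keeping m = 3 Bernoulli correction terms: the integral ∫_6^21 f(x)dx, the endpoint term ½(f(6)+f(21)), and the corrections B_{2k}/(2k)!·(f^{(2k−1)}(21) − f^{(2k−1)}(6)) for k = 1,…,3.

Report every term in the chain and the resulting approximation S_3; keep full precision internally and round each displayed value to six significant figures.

Integral: ∫_6^21 ln(x) dx = 38.1844.
Endpoint term: (f(6) + f(21))/2 = (1.79176 + 3.04452)/2 = 2.41814.
Running total after boundary: 40.6026.
Correction k=1: B_{2}/2! · (f^{(1)}(21) − f^{(1)}(6)) = 1/12 · (0.0476190 − 0.166667) = -0.00992063.
Running total after k=1: 40.5926.
Correction k=2: B_{4}/4! · (f^{(3)}(21) − f^{(3)}(6)) = −1/720 · (0.000215959 − 0.00925926) = 1.25601e-05.
Running total after k=2: 40.5926.
Correction k=3: B_{6}/6! · (f^{(5)}(21) − f^{(5)}(6)) = 1/30240 · (5.87645e-06 − 0.00308642) = -1.01870e-07.

S_3 ≈ 40.5926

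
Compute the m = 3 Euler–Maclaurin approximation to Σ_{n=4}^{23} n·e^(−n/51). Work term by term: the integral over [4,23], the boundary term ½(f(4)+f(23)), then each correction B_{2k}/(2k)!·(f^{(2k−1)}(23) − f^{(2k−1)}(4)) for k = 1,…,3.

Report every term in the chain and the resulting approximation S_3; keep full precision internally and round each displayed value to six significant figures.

S_3 ≈ 198.488

Integral: ∫_4^23 x·e^(−x/51) dx = 189.356.
Endpoint term: (f(4) + f(23))/2 = (3.69826 + 14.6511)/2 = 9.17467.
So far: 198.530.
Correction k=1: B_{2}/2! · (f^{(1)}(23) − f^{(1)}(4)) = 1/12 · (0.349727 − 0.852051) = -0.0418603.
Partial sum through k=1: 198.488.
Correction k=2: B_{4}/4! · (f^{(3)}(23) − f^{(3)}(4)) = −1/720 · (0.000624273 − 0.00103852) = 5.75338e-07.
Partial sum through k=2: 198.488.
Correction k=3: B_{6}/6! · (f^{(5)}(23) − f^{(5)}(4)) = 1/30240 · (4.28330e-07 − 6.72606e-07) = -8.07789e-12.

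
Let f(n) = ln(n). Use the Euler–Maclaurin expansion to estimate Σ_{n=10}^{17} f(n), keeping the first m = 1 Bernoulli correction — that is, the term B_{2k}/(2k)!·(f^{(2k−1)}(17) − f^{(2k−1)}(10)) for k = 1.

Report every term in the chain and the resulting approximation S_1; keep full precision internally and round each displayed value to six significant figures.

∫_10^17 ln(x) dx evaluates to 18.1388.
Boundary: ½(f(10) + f(17)) = ½(2.30259 + 2.83321) = 2.56790.
Running total after boundary: 20.7067.
k=1: B_{2}/(2)! × [f^{(1)}(17) − f^{(1)}(10)] = 1/12 × (0.0588235 − 0.100000) = -0.00343137.

S_1 ≈ 20.7032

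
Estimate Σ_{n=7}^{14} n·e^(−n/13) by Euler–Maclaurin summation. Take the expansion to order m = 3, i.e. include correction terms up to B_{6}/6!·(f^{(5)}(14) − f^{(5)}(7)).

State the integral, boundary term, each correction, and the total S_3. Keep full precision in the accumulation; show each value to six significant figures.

S_3 ≈ 36.5851

The integral term ∫_7^14 x·e^(−x/13) dx = 32.1825.
Boundary: ½(f(7) + f(14)) = ½(4.08552 + 4.76899) = 4.42725.
Running total after boundary: 36.6097.
Correction k=1: B_{2}/2! · (f^{(1)}(14) − f^{(1)}(7)) = 1/12 · (-0.0262032 − 0.269375) = -0.0246315.
Partial sum through k=1: 36.5851.
Correction k=2: B_{4}/4! · (f^{(3)}(14) − f^{(3)}(7)) = −1/720 · (0.00387622 − 0.00850098) = 6.42328e-06.
Partial sum through k=2: 36.5851.
Correction k=3: B_{6}/6! · (f^{(5)}(14) − f^{(5)}(7)) = 1/30240 · (4.67899e-05 − 9.11718e-05) = -1.46766e-09.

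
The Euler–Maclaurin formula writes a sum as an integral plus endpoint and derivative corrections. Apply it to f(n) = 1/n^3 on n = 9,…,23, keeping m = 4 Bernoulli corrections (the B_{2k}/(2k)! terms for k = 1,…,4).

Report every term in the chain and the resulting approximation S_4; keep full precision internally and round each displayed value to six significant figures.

The integral term ∫_9^23 1/x^3 dx = 0.00522766.
½[f(9) + f(23)] = ½[0.00137174 + 8.21895e-05] = 0.000726966.
Integral + boundary = 0.00595463.
k=1: B_{2}/(2)! × [f^{(1)}(23) − f^{(1)}(9)] = 1/12 × (-1.07204e-05 − (-0.000457247)) = 3.72106e-05.
Running total after k=1: 0.00599184.
k=2: B_{4}/(4)! × [f^{(3)}(23) − f^{(3)}(9)] = −1/720 × (-4.05307e-07 − (-0.000112901)) = -1.56243e-07.
Running total after k=2: 0.00599168.
k=3: B_{6}/(6)! × [f^{(5)}(23) − f^{(5)}(9)] = 1/30240 × (-3.21794e-08 − (-5.85410e-05)) = 1.93482e-09.
Running total after k=3: 0.00599168.
k=4: B_{8}/(8)! × [f^{(7)}(23) − f^{(7)}(9)] = −1/1209600 × (-4.37980e-09 − (-5.20365e-05)) = -4.30160e-11.

S_4 ≈ 0.00599168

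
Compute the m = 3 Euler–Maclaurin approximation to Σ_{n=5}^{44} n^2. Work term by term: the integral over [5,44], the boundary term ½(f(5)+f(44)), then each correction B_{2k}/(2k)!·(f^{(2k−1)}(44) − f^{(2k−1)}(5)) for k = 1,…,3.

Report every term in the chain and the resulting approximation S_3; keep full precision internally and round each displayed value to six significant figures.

S_3 ≈ 29340.0

Integral: ∫_5^44 x^2 dx = 28353.0.
Endpoint term: (f(5) + f(44))/2 = (25.0000 + 1936.00)/2 = 980.500.
So far: 29333.5.
k=1: B_{2}/(2)! × [f^{(1)}(44) − f^{(1)}(5)] = 1/12 × (88.0000 − 10.0000) = 6.50000.
Partial sum through k=1: 29340.0.
k=2: B_{4}/(4)! × [f^{(3)}(44) − f^{(3)}(5)] = −1/720 × (0.00000 − 0.00000) = 0.00000.
Partial sum through k=2: 29340.0.
k=3: B_{6}/(6)! × [f^{(5)}(44) − f^{(5)}(5)] = 1/30240 × (0.00000 − 0.00000) = 0.00000.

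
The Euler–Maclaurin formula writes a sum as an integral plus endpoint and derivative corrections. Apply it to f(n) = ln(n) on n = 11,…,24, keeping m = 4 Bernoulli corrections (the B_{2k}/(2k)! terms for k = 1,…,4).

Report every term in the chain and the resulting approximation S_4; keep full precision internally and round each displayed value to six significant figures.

The integral term ∫_11^24 ln(x) dx = 36.8964.
½[f(11) + f(24)] = ½[2.39790 + 3.17805] = 2.78797.
Integral + boundary = 39.6844.
Order-1 term: 1/12 · (0.0416667 − 0.0909091) = -0.00410354.
After k=1: 39.6803.
Order-2 term: −1/720 · (0.000144676 − 0.00150263) = 1.88605e-06.
After k=2: 39.6803.
Order-3 term: 1/30240 · (3.01408e-06 − 0.000149021) = -4.82827e-09.
After k=3: 39.6803.
Order-4 term: −1/1209600 · (1.56983e-07 − 3.69474e-05) = 3.04153e-11.

S_4 ≈ 39.6803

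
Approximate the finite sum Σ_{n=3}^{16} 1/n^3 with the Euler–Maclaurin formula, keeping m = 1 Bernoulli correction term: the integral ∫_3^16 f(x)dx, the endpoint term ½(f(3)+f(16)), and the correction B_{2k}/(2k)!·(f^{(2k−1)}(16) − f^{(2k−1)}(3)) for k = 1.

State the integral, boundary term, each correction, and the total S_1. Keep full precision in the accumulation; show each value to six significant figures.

S_1 ≈ 0.0753256

∫_3^16 1/x^3 dx evaluates to 0.0536024.
Boundary: ½(f(3) + f(16)) = ½(0.0370370 + 0.000244141) = 0.0186406.
Running total after boundary: 0.0722430.
k=1: B_{2}/(2)! × [f^{(1)}(16) − f^{(1)}(3)] = 1/12 × (-4.57764e-05 − (-0.0370370)) = 0.00308261.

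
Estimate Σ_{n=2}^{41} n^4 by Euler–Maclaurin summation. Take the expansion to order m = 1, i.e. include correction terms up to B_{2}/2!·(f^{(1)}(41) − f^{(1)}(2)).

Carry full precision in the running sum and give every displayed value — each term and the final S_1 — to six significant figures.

∫_2^41 x^4 dx evaluates to 2.31712e+07.
Boundary: ½(f(2) + f(41)) = ½(16.0000 + 2.82576e+06) = 1.41289e+06.
Running total after boundary: 2.45841e+07.
Correction k=1: B_{2}/2! · (f^{(1)}(41) − f^{(1)}(2)) = 1/12 · (275684 − 32.0000) = 22971.0.

S_1 ≈ 2.46071e+07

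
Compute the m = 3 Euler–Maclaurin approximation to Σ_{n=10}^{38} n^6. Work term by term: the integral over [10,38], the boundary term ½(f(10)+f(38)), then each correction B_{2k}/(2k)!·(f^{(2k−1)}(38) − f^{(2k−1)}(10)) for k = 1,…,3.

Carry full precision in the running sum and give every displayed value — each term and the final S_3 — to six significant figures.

The integral term ∫_10^38 x^6 dx = 1.63437e+10.
Endpoint term: (f(10) + f(38))/2 = (1.00000e+06 + 3.01094e+09)/2 = 1.50597e+09.
Running total after boundary: 1.78496e+10.
k=1: B_{2}/(2)! × [f^{(1)}(38) − f^{(1)}(10)] = 1/12 × (4.75411e+08 − 600000) = 3.95676e+07.
Partial sum through k=1: 1.78892e+10.
k=2: B_{4}/(4)! × [f^{(3)}(38) − f^{(3)}(10)] = −1/720 × (6.58464e+06 − 120000) = -8978.67.
Partial sum through k=2: 1.78892e+10.
k=3: B_{6}/(6)! × [f^{(5)}(38) − f^{(5)}(10)] = 1/30240 × (27360.0 − 7200.00) = 0.666667.

S_3 ≈ 1.78892e+10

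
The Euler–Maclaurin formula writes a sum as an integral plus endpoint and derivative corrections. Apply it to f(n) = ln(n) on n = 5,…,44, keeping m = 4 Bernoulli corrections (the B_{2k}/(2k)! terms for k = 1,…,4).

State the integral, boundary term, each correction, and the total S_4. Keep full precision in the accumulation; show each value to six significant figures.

∫_5^44 ln(x) dx evaluates to 119.457.
Boundary: ½(f(5) + f(44)) = ½(1.60944 + 3.78419) = 2.69681.
Running total after boundary: 122.154.
Order-1 term: 1/12 · (0.0227273 − 0.200000) = -0.0147727.
Running total after k=1: 122.139.
Order-2 term: −1/720 · (2.34786e-05 − 0.0160000) = 2.21896e-05.
Running total after k=2: 122.139.
Order-3 term: 1/30240 · (1.45528e-07 − 0.00768000) = -2.53963e-07.
Running total after k=3: 122.139.
Order-4 term: −1/1209600 · (2.25509e-09 − 0.00921600) = 7.61905e-09.

S_4 ≈ 122.139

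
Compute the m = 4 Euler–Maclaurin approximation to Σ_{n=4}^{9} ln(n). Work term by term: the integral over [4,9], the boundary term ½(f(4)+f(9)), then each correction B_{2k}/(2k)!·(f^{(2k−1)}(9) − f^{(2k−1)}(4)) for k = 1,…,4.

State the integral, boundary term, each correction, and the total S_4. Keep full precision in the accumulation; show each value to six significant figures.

S_4 ≈ 11.0101

The integral term ∫_4^9 ln(x) dx = 9.22984.
Endpoint term: (f(4) + f(9))/2 = (1.38629 + 2.19722)/2 = 1.79176.
So far: 11.0216.
k=1: B_{2}/(2)! × [f^{(1)}(9) − f^{(1)}(4)] = 1/12 × (0.111111 − 0.250000) = -0.0115741.
After k=1: 11.0100.
k=2: B_{4}/(4)! × [f^{(3)}(9) − f^{(3)}(4)] = −1/720 × (0.00274348 − 0.0312500) = 3.95924e-05.
After k=2: 11.0101.
k=3: B_{6}/(6)! × [f^{(5)}(9) − f^{(5)}(4)] = 1/30240 × (0.000406442 − 0.0234375) = -7.61609e-07.
After k=3: 11.0101.
k=4: B_{8}/(8)! × [f^{(7)}(9) − f^{(7)}(4)] = −1/1209600 × (0.000150534 − 0.0439453) = 3.62060e-08.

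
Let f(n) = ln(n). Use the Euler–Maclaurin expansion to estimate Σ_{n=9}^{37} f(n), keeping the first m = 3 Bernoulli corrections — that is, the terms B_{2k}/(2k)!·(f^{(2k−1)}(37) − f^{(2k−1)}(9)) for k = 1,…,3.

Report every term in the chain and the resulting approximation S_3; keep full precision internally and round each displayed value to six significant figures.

S_3 ≈ 88.7260

The integral term ∫_9^37 ln(x) dx = 85.8289.
Endpoint term: (f(9) + f(37))/2 = (2.19722 + 3.61092)/2 = 2.90407.
Integral + boundary = 88.7330.
Correction k=1: B_{2}/2! · (f^{(1)}(37) − f^{(1)}(9)) = 1/12 · (0.0270270 − 0.111111) = -0.00700701.
Running total after k=1: 88.7260.
Correction k=2: B_{4}/4! · (f^{(3)}(37) − f^{(3)}(9)) = −1/720 · (3.94843e-05 − 0.00274348) = 3.75556e-06.
Running total after k=2: 88.7260.
Correction k=3: B_{6}/6! · (f^{(5)}(37) − f^{(5)}(9)) = 1/30240 · (3.46101e-07 − 0.000406442) = -1.34291e-08.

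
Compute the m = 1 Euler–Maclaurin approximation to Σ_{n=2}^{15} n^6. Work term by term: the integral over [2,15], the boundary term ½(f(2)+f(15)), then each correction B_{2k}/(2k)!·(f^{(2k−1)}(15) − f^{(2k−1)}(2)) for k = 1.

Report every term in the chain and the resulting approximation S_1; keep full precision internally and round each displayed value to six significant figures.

∫_2^15 x^6 dx evaluates to 2.44085e+07.
½[f(2) + f(15)] = ½[64.0000 + 1.13906e+07] = 5.69534e+06.
Integral + boundary = 3.01038e+07.
k=1: B_{2}/(2)! × [f^{(1)}(15) − f^{(1)}(2)] = 1/12 × (4.55625e+06 − 192.000) = 379672.

S_1 ≈ 3.04835e+07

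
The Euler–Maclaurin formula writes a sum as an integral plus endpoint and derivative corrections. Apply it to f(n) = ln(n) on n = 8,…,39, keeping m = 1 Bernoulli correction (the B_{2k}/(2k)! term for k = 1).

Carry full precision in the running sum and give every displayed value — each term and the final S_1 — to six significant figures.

Integral: ∫_8^39 ln(x) dx = 95.2434.
Endpoint term: (f(8) + f(39))/2 = (2.07944 + 3.66356)/2 = 2.87150.
So far: 98.1149.
Order-1 term: 1/12 · (0.0256410 − 0.125000) = -0.00827991.

S_1 ≈ 98.1066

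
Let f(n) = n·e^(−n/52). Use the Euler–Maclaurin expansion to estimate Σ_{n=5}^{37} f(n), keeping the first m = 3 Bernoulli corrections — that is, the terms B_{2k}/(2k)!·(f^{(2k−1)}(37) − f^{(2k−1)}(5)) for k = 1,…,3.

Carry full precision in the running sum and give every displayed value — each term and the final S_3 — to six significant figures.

∫_5^37 x·e^(−x/52) dx evaluates to 420.442.
½[f(5) + f(37)] = ½[4.54162 + 18.1629] = 11.3522.
Integral + boundary = 431.794.
Correction k=1: B_{2}/2! · (f^{(1)}(37) − f^{(1)}(5)) = 1/12 · (0.141602 − 0.820985) = -0.0566152.
Partial sum through k=1: 431.737.
Correction k=2: B_{4}/4! · (f^{(3)}(37) − f^{(3)}(5)) = −1/720 · (0.000415451 − 0.000975456) = 7.77785e-07.
Partial sum through k=2: 431.737.
Correction k=3: B_{6}/6! · (f^{(5)}(37) − f^{(5)}(5)) = 1/30240 · (2.87919e-07 − 6.09206e-07) = -1.06246e-11.

S_3 ≈ 431.737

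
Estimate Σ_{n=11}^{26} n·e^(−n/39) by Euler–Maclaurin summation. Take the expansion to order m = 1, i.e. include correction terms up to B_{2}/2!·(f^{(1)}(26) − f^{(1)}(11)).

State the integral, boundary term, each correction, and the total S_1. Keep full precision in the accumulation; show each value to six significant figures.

S_1 ≈ 180.038

The integral term ∫_11^26 x·e^(−x/39) dx = 169.246.
Boundary: ½(f(11) + f(26)) = ½(8.29659 + 13.3488) = 10.8227.
Integral + boundary = 180.069.
Order-1 term: 1/12 · (0.171139 − 0.541502) = -0.0308636.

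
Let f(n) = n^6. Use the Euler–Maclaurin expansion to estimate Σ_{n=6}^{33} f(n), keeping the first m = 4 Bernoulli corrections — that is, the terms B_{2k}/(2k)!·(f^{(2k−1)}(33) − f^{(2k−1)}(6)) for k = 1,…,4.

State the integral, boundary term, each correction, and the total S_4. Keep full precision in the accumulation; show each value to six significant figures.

S_4 ≈ 6.75362e+09

∫_6^33 x^6 dx evaluates to 6.08831e+09.
Endpoint term: (f(6) + f(33))/2 = (46656.0 + 1.29147e+09)/2 = 6.45757e+08.
Integral + boundary = 6.73407e+09.
k=1: B_{2}/(2)! × [f^{(1)}(33) − f^{(1)}(6)] = 1/12 × (2.34812e+08 − 46656.0) = 1.95638e+07.
Partial sum through k=1: 6.75363e+09.
k=2: B_{4}/(4)! × [f^{(3)}(33) − f^{(3)}(6)] = −1/720 × (4.31244e+06 − 25920.0) = -5953.50.
Partial sum through k=2: 6.75362e+09.
k=3: B_{6}/(6)! × [f^{(5)}(33) − f^{(5)}(6)] = 1/30240 × (23760.0 − 4320.00) = 0.642857.
Partial sum through k=3: 6.75362e+09.
k=4: B_{8}/(8)! × [f^{(7)}(33) − f^{(7)}(6)] = −1/1209600 × (0.00000 − 0.00000) = 0.00000.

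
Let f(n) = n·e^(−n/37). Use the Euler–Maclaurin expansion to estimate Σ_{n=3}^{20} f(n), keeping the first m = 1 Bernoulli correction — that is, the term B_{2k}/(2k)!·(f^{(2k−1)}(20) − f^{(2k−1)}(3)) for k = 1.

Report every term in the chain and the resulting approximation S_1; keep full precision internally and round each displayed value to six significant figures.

S_1 ≈ 143.543

∫_3^20 x·e^(−x/37) dx evaluates to 136.384.
Endpoint term: (f(3) + f(20))/2 = (2.76636 + 11.6487)/2 = 7.20751.
Integral + boundary = 143.592.
Correction k=1: B_{2}/2! · (f^{(1)}(20) − f^{(1)}(3)) = 1/12 · (0.267605 − 0.847353) = -0.0483123.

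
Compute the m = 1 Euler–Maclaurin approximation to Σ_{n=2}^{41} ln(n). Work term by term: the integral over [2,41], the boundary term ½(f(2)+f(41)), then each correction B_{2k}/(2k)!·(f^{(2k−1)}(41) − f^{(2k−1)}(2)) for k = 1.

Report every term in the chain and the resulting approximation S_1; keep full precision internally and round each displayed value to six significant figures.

S_1 ≈ 114.034

∫_2^41 ln(x) dx evaluates to 111.870.
½[f(2) + f(41)] = ½[0.693147 + 3.71357] = 2.20336.
So far: 114.074.
k=1: B_{2}/(2)! × [f^{(1)}(41) − f^{(1)}(2)] = 1/12 × (0.0243902 − 0.500000) = -0.0396341.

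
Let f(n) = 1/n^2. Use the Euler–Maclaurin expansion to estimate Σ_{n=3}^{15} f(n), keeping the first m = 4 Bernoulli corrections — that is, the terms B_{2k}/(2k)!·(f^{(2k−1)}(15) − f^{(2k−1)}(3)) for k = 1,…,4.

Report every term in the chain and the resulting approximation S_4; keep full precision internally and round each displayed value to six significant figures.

∫_3^15 1/x^2 dx evaluates to 0.266667.
½[f(3) + f(15)] = ½[0.111111 + 0.00444444] = 0.0577778.
Running total after boundary: 0.324444.
Correction k=1: B_{2}/2! · (f^{(1)}(15) − f^{(1)}(3)) = 1/12 · (-0.000592593 − (-0.0740741)) = 0.00612346.
After k=1: 0.330568.
Correction k=2: B_{4}/4! · (f^{(3)}(15) − f^{(3)}(3)) = −1/720 · (-3.16049e-05 − (-0.0987654)) = -0.000137130.
After k=2: 0.330431.
Correction k=3: B_{6}/6! · (f^{(5)}(15) − f^{(5)}(3)) = 1/30240 · (-4.21399e-06 − (-0.329218)) = 1.08867e-05.
After k=3: 0.330442.
Correction k=4: B_{8}/8! · (f^{(7)}(15) − f^{(7)}(3)) = −1/1209600 · (-1.04882e-06 − (-2.04847)) = -1.69351e-06.

S_4 ≈ 0.330440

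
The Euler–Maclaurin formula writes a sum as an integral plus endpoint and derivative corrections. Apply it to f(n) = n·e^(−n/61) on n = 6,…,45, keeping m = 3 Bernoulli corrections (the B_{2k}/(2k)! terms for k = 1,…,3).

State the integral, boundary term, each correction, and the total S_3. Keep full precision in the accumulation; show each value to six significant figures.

Integral: ∫_6^45 x·e^(−x/61) dx = 612.031.
Boundary: ½(f(6) + f(45)) = ½(5.43793 + 21.5195) = 13.4787.
Integral + boundary = 625.510.
Correction k=1: B_{2}/2! · (f^{(1)}(45) − f^{(1)}(6)) = 1/12 · (0.125432 − 0.817176) = -0.0576453.
After k=1: 625.452.
Correction k=2: B_{4}/4! · (f^{(3)}(45) − f^{(3)}(6)) = −1/720 · (0.000290742 − 0.000706751) = 5.77789e-07.
After k=2: 625.452.
Correction k=3: B_{6}/6! · (f^{(5)}(45) − f^{(5)}(6)) = 1/30240 · (1.47212e-07 − 3.20852e-07) = -5.74206e-12.

S_3 ≈ 625.452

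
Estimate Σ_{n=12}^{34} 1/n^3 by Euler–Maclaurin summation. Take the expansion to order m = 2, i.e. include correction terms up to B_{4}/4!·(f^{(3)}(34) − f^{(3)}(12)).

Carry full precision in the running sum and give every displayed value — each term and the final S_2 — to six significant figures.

∫_12^34 1/x^3 dx evaluates to 0.00303970.
Boundary: ½(f(12) + f(34)) = ½(0.000578704 + 2.54427e-05) = 0.000302073.
Integral + boundary = 0.00334177.
Order-1 term: 1/12 · (-2.24494e-06 − (-0.000144676)) = 1.18692e-05.
Partial sum through k=1: 0.00335364.
Order-2 term: −1/720 · (-3.88399e-08 − (-2.00939e-05)) = -2.78542e-08.

S_2 ≈ 0.00335361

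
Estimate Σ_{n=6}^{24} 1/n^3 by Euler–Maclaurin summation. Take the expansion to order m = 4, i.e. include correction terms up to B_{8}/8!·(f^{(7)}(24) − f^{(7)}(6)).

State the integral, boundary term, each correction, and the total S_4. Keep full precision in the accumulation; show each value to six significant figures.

Integral: ∫_6^24 1/x^3 dx = 0.0130208.
Boundary: ½(f(6) + f(24)) = ½(0.00462963 + 7.23380e-05) = 0.00235098.
Running total after boundary: 0.0153718.
Order-1 term: 1/12 · (-9.04225e-06 − (-0.00231481)) = 0.000192148.
Partial sum through k=1: 0.0155640.
Order-2 term: −1/720 · (-3.13967e-07 − (-0.00128601)) = -1.78569e-06.
Partial sum through k=2: 0.0155622.
Order-3 term: 1/30240 · (-2.28934e-08 − (-0.00150034)) = 4.96138e-08.
Partial sum through k=3: 0.0155622.
Order-4 term: −1/1209600 · (-2.86168e-09 − (-0.00300069)) = -2.48072e-09.

S_4 ≈ 0.0155622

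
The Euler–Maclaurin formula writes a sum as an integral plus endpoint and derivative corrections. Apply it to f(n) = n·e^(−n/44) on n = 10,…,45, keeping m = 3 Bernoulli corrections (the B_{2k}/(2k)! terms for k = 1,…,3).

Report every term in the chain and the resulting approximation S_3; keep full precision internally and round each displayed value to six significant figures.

∫_10^45 x·e^(−x/44) dx evaluates to 484.724.
Boundary: ½(f(10) + f(45)) = ½(7.96703 + 16.1826) = 12.0748.
Integral + boundary = 496.798.
k=1: B_{2}/(2)! × [f^{(1)}(45) − f^{(1)}(10)] = 1/12 × (-0.00817302 − 0.615634) = -0.0519840.
Partial sum through k=1: 496.746.
k=2: B_{4}/(4)! × [f^{(3)}(45) − f^{(3)}(10)] = −1/720 × (0.000367279 − 0.00114103) = 1.07466e-06.
Partial sum through k=2: 496.746.
k=3: B_{6}/(6)! × [f^{(5)}(45) − f^{(5)}(10)] = 1/30240 × (3.81601e-07 − 1.01450e-06) = -2.09292e-11.

S_3 ≈ 496.746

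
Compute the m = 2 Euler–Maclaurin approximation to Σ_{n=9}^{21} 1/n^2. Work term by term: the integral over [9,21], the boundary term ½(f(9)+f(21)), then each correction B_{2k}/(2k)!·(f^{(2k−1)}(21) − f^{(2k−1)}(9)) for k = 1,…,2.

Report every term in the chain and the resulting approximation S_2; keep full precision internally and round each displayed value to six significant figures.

S_2 ≈ 0.0710088

Integral: ∫_9^21 1/x^2 dx = 0.0634921.
½[f(9) + f(21)] = ½[0.0123457 + 0.00226757] = 0.00730663.
Running total after boundary: 0.0707987.
Correction k=1: B_{2}/2! · (f^{(1)}(21) − f^{(1)}(9)) = 1/12 · (-0.000215959 − (-0.00274348)) = 0.000210627.
Running total after k=1: 0.0710093.
Correction k=2: B_{4}/4! · (f^{(3)}(21) − f^{(3)}(9)) = −1/720 · (-5.87645e-06 − (-0.000406442)) = -5.56341e-07.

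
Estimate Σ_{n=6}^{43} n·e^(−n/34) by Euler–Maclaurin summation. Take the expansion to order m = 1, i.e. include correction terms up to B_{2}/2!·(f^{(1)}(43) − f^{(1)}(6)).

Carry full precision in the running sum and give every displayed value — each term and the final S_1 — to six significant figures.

S_1 ≈ 409.385

Integral: ∫_6^43 x·e^(−x/34) dx = 400.864.
Boundary: ½(f(6) + f(43)) = ½(5.02934 + 12.1399) = 8.58460.
Running total after boundary: 409.449.
Order-1 term: 1/12 · (-0.0747324 − 0.690302) = -0.0637528.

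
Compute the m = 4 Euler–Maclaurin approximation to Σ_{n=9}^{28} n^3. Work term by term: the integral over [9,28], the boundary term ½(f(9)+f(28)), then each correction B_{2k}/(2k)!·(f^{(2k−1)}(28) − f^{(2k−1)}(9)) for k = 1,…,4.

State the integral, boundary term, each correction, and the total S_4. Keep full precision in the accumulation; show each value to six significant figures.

S_4 ≈ 163540

The integral term ∫_9^28 x^3 dx = 152024.
Boundary: ½(f(9) + f(28)) = ½(729.000 + 21952.0) = 11340.5.
Running total after boundary: 163364.
Order-1 term: 1/12 · (2352.00 − 243.000) = 175.750.
Running total after k=1: 163540.
Order-2 term: −1/720 · (6.00000 − 6.00000) = 0.00000.
Running total after k=2: 163540.
Order-3 term: 1/30240 · (0.00000 − 0.00000) = 0.00000.
Running total after k=3: 163540.
Order-4 term: −1/1209600 · (0.00000 − 0.00000) = 0.00000.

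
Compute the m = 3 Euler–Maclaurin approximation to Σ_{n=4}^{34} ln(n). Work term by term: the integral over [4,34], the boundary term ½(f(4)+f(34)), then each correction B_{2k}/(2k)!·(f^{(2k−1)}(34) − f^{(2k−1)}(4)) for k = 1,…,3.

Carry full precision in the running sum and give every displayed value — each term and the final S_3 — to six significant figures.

S_3 ≈ 86.7891

Integral: ∫_4^34 ln(x) dx = 84.3511.
Boundary: ½(f(4) + f(34)) = ½(1.38629 + 3.52636) = 2.45633.
So far: 86.8074.
Order-1 term: 1/12 · (0.0294118 − 0.250000) = -0.0183824.
Partial sum through k=1: 86.7890.
Order-2 term: −1/720 · (5.08854e-05 − 0.0312500) = 4.33321e-05.
Partial sum through k=2: 86.7891.
Order-3 term: 1/30240 · (5.28222e-07 − 0.0234375) = -7.75032e-07.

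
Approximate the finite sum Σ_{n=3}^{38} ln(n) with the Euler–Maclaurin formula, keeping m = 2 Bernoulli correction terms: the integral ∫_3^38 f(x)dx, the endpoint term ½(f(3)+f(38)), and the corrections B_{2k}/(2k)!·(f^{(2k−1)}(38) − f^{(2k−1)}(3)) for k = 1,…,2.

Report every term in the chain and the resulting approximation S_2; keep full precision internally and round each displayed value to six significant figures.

S_2 ≈ 102.275

Integral: ∫_3^38 ln(x) dx = 99.9324.
Boundary: ½(f(3) + f(38)) = ½(1.09861 + 3.63759) = 2.36810.
So far: 102.301.
Order-1 term: 1/12 · (0.0263158 − 0.333333) = -0.0255848.
Partial sum through k=1: 102.275.
Order-2 term: −1/720 · (3.64485e-05 − 0.0740741) = 0.000102830.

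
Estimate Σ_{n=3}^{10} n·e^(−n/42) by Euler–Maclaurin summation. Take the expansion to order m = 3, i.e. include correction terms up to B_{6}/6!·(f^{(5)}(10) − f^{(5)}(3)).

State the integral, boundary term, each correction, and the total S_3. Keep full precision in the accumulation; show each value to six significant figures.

S_3 ≈ 43.7531

Integral: ∫_3^10 x·e^(−x/42) dx = 38.4379.
Boundary: ½(f(3) + f(10)) = ½(2.79319 + 7.88128) = 5.33723.
Integral + boundary = 43.7751.
Order-1 term: 1/12 · (0.600478 − 0.864558) = -0.0220067.
Running total after k=1: 43.7531.
Order-2 term: −1/720 · (0.00123398 − 0.00154574) = 4.33005e-07.
Running total after k=2: 43.7531.
Order-3 term: 1/30240 · (1.20609e-06 − 1.47470e-06) = -8.88248e-12.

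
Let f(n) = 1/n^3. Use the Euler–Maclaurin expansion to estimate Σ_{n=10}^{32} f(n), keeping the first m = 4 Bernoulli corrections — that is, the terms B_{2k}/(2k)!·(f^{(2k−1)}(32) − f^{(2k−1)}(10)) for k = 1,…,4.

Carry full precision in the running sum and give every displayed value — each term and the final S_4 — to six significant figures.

Integral: ∫_10^32 1/x^3 dx = 0.00451172.
½[f(10) + f(32)] = ½[0.00100000 + 3.05176e-05] = 0.000515259.
Integral + boundary = 0.00502698.
Correction k=1: B_{2}/2! · (f^{(1)}(32) − f^{(1)}(10)) = 1/12 · (-2.86102e-06 − (-0.000300000)) = 2.47616e-05.
Running total after k=1: 0.00505174.
Correction k=2: B_{4}/4! · (f^{(3)}(32) − f^{(3)}(10)) = −1/720 · (-5.58794e-08 − (-6.00000e-05)) = -8.32557e-08.
Running total after k=2: 0.00505166.
Correction k=3: B_{6}/6! · (f^{(5)}(32) − f^{(5)}(10)) = 1/30240 · (-2.29193e-09 − (-2.52000e-05)) = 8.33258e-10.
Running total after k=3: 0.00505166.
Correction k=4: B_{8}/8! · (f^{(7)}(32) − f^{(7)}(10)) = −1/1209600 · (-1.61151e-10 − (-1.81440e-05)) = -1.49999e-11.

S_4 ≈ 0.00505166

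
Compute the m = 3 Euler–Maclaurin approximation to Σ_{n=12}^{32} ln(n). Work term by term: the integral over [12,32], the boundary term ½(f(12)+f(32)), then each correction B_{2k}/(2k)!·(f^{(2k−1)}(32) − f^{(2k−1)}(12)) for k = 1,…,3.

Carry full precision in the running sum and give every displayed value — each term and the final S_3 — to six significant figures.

S_3 ≈ 64.0557

The integral term ∫_12^32 ln(x) dx = 61.0847.
½[f(12) + f(32)] = ½[2.48491 + 3.46574] = 2.97532.
Running total after boundary: 64.0600.
k=1: B_{2}/(2)! × [f^{(1)}(32) − f^{(1)}(12)] = 1/12 × (0.0312500 − 0.0833333) = -0.00434028.
Partial sum through k=1: 64.0557.
k=2: B_{4}/(4)! × [f^{(3)}(32) − f^{(3)}(12)] = −1/720 × (6.10352e-05 − 0.00115741) = 1.52274e-06.
Partial sum through k=2: 64.0557.
k=3: B_{6}/(6)! × [f^{(5)}(32) − f^{(5)}(12)] = 1/30240 × (7.15256e-07 − 9.64506e-05) = -3.16585e-09.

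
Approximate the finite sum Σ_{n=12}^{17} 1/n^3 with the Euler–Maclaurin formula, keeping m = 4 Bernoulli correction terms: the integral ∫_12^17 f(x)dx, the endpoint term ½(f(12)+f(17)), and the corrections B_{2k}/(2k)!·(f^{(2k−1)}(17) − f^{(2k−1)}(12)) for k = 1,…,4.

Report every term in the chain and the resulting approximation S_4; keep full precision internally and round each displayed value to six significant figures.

S_4 ≈ 0.00214228

∫_12^17 1/x^3 dx evaluates to 0.00174212.
½[f(12) + f(17)] = ½[0.000578704 + 0.000203542] = 0.000391123.
Integral + boundary = 0.00213324.
Correction k=1: B_{2}/2! · (f^{(1)}(17) − f^{(1)}(12)) = 1/12 · (-3.59191e-05 − (-0.000144676)) = 9.06307e-06.
After k=1: 0.00214230.
Correction k=2: B_{4}/4! · (f^{(3)}(17) − f^{(3)}(12)) = −1/720 · (-2.48575e-06 − (-2.00939e-05)) = -2.44557e-08.
After k=2: 0.00214228.
Correction k=3: B_{6}/6! · (f^{(5)}(17) − f^{(5)}(12)) = 1/30240 · (-3.61251e-07 − (-5.86071e-06)) = 1.81861e-10.
After k=3: 0.00214228.
Correction k=4: B_{8}/8! · (f^{(7)}(17) − f^{(7)}(12)) = −1/1209600 · (-9.00003e-08 − (-2.93036e-06)) = -2.34818e-12.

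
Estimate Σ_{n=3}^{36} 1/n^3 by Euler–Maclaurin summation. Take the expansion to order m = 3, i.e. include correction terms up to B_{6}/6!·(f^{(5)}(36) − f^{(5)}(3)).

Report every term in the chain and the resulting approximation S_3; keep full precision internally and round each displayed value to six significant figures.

S_3 ≈ 0.0766836

Integral: ∫_3^36 1/x^3 dx = 0.0551698.
Boundary: ½(f(3) + f(36)) = ½(0.0370370 + 2.14335e-05) = 0.0185292.
Running total after boundary: 0.0736990.
Correction k=1: B_{2}/2! · (f^{(1)}(36) − f^{(1)}(3)) = 1/12 · (-1.78612e-06 − (-0.0370370)) = 0.00308627.
Running total after k=1: 0.0767853.
Correction k=2: B_{4}/4! · (f^{(3)}(36) − f^{(3)}(3)) = −1/720 · (-2.75636e-08 − (-0.0823045)) = -0.000114312.
Running total after k=2: 0.0766709.
Correction k=3: B_{6}/6! · (f^{(5)}(36) − f^{(5)}(3)) = 1/30240 · (-8.93265e-10 − (-0.384088)) = 1.27013e-05.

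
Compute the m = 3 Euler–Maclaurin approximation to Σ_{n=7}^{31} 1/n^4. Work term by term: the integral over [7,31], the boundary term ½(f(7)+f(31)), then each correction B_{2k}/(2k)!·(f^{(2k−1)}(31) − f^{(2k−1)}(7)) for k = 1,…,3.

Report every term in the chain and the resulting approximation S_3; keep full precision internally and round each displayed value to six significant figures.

S_3 ≈ 0.00118904

The integral term ∫_7^31 1/x^4 dx = 0.000960628.
½[f(7) + f(31)] = ½[0.000416493 + 1.08281e-06] = 0.000208788.
So far: 0.00116942.
Order-1 term: 1/12 · (-1.39718e-07 − (-0.000237996)) = 1.98214e-05.
After k=1: 0.00118924.
Order-2 term: −1/720 · (-4.36164e-09 − (-0.000145712)) = -2.02372e-07.
After k=2: 0.00118904.
Order-3 term: 1/30240 · (-2.54164e-10 − (-0.000166528)) = 5.50687e-09.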